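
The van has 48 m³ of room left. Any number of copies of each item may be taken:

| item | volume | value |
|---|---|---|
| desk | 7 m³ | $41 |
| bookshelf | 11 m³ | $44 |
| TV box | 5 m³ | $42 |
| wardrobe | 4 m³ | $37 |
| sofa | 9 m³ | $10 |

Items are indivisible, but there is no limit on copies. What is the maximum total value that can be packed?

Best value-per-unit is wardrobe at 37/4, and filling with it alone uses volume 12×4=48. No mix of the others beats 12×37 = 444.

$444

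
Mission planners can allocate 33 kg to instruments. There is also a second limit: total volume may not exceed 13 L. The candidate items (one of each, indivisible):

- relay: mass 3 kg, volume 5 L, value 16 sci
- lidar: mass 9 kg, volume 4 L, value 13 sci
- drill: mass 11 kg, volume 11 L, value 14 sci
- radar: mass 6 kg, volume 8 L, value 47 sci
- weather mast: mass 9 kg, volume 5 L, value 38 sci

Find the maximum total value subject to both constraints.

Feasible sets respecting both limits:
- radar+weather mast: mass 15, volume 13, value 85
- relay+radar: mass 9, volume 13, value 63
- lidar+radar: mass 15, volume 12, value 60
- relay+weather mast: mass 12, volume 10, value 54
Best: 85 sci.

85 sci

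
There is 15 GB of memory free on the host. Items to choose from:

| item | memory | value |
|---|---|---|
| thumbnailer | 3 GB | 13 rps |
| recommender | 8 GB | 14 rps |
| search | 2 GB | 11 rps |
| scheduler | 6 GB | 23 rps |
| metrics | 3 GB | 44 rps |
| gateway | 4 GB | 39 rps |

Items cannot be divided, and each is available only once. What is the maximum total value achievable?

Check high-value combinations within 15 GB:
- search+scheduler+metrics+gateway: memory 2+6+3+4=15, value 11+23+44+39=117
- thumbnailer+search+metrics+gateway: memory 3+2+3+4=12, value 13+11+44+39=107
- scheduler+metrics+gateway: memory 6+3+4=13, value 23+44+39=106
- recommender+metrics+gateway: memory 8+3+4=15, value 14+44+39=97
Best: 117 rps.

117 rps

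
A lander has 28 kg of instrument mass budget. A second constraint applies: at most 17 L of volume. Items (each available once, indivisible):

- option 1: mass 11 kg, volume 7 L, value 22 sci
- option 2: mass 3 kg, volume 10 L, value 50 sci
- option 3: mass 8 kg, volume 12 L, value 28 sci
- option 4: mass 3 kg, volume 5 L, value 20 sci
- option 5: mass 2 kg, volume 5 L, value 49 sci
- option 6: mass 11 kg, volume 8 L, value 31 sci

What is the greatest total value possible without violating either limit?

99 sci

Feasible sets respecting both limits:
- option 2+option 5: mass 5, volume 15, value 99
- option 1+option 4+option 5: mass 16, volume 17, value 91
- option 5+option 6: mass 13, volume 13, value 80
- option 3+option 5: mass 10, volume 17, value 77
Best: 99 sci.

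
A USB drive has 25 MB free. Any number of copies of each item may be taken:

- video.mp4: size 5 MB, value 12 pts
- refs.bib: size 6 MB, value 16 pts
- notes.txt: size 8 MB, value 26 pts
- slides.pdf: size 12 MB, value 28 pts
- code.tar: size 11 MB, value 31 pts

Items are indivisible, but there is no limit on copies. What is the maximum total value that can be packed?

Best value-per-unit is notes.txt at 26/8, and filling with it alone uses size 3×8=24. No mix of the others beats 3×26 = 78.

78 pts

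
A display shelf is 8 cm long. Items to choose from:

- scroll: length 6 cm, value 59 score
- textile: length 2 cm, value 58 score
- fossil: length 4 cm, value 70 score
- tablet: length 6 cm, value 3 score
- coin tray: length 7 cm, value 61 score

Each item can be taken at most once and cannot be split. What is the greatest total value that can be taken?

Check high-value combinations within 8 cm:
- textile+fossil: length 2+4=6, value 58+70=128
- scroll+textile: length 6+2=8, value 59+58=117
- fossil: length 4, value 70
- coin tray: length 7, value 61
Best: 128 score.

128 score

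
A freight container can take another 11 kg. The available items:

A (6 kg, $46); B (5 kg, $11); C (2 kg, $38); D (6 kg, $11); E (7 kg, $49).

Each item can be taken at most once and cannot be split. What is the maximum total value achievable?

Check high-value combinations within 11 kg:
- C+E: weight 2+7=9, value 38+49=87
- A+C: weight 6+2=8, value 46+38=84
- A+B: weight 6+5=11, value 46+11=57
- B+C: weight 5+2=7, value 11+38=49
Best: $87.

$87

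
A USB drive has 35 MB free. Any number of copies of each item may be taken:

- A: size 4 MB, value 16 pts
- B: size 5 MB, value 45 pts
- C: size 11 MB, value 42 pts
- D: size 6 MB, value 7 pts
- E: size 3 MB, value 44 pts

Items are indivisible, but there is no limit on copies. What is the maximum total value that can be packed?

Best value-per-unit is E at 44/3; filling with it alone gives 11×44 = 484.
Optimal mix: 1×B + 10×E → size 35, value 485.

485 pts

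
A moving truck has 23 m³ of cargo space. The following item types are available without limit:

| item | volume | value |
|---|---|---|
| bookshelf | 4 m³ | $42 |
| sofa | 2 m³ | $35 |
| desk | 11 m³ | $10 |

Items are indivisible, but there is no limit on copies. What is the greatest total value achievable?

$385

Best value-per-unit is sofa at 35/2, and filling with it alone uses volume 11×2=22. No mix of the others beats 11×35 = 385.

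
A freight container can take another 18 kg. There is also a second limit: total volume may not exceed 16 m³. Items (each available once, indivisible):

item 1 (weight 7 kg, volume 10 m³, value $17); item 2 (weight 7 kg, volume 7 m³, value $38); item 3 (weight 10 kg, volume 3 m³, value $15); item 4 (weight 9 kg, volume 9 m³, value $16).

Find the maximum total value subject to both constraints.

$54

Feasible sets respecting both limits:
- item 2+item 4: weight 16, volume 16, value 54
- item 2+item 3: weight 17, volume 10, value 53
- item 2: weight 7, volume 7, value 38
- item 1+item 3: weight 17, volume 13, value 32
Best: $54.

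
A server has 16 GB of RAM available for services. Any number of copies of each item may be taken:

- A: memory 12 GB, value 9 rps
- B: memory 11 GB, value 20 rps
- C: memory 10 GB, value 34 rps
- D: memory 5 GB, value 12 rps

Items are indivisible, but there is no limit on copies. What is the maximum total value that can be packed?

46 rps

Best value-per-unit is C at 34/10; filling with it alone gives 1×34 = 34.
Optimal mix: 1×C + 1×D → memory 15, value 46.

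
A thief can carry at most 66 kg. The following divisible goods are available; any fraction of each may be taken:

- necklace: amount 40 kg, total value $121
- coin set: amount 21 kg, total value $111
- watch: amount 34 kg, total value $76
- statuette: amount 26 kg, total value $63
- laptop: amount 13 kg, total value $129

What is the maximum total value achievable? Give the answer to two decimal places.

336.80

Take in order of value per unit:
- laptop (129/13 per unit): all 13 → value 129, running total 129.00
- coin set (111/21 per unit): all 21 → value 111, running total 240.00
- necklace (121/40 per unit): 32 of 40 → value 32×121/40 = 96.8000, running total 336.80
Total 336.80.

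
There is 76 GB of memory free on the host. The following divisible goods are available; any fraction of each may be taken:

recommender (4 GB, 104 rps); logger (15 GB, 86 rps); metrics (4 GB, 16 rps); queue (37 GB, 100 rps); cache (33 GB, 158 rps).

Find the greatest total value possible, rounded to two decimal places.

Take in order of value per unit:
- recommender (104/4 per unit): all 4 → value 104, running total 104.00
- logger (86/15 per unit): all 15 → value 86, running total 190.00
- cache (158/33 per unit): all 33 → value 158, running total 348.00
- metrics (16/4 per unit): all 4 → value 16, running total 364.00
- queue (100/37 per unit): 20 of 37 → value 20×100/37 = 54.0541, running total 418.05
Total 418.05.

418.05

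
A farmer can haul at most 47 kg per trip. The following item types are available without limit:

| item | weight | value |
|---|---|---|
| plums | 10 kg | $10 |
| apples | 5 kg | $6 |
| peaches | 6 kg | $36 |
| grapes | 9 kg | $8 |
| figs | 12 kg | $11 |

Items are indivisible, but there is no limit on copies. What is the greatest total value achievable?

$258

Best value-per-unit is peaches at 36/6; filling with it alone gives 7×36 = 252.
Optimal mix: 1×apples + 7×peaches → weight 47, value 258.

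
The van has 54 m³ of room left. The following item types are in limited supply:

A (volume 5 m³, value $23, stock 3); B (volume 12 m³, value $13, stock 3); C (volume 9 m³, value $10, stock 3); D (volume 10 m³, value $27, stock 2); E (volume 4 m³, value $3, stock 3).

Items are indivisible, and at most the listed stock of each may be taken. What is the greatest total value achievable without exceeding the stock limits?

$143

Top feasible selections:
- 3×A + 2×C + 2×D: volume 53, value 143
- 3×A + 1×B + 2×D + 1×E: volume 51, value 139
- 3×A + 1×C + 2×D + 2×E: volume 52, value 139
Best: $143.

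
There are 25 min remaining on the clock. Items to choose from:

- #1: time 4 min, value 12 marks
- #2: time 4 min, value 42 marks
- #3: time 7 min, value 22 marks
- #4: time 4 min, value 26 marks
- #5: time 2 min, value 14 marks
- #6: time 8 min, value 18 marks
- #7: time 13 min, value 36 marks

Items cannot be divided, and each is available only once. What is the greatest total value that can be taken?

122 marks

Check high-value combinations within 25 min:
- #2+#3+#4+#5+#6: time 4+7+4+2+8=25, value 42+22+26+14+18=122
- #2+#4+#5+#7: time 4+4+2+13=23, value 42+26+14+36=118
- #1+#2+#3+#4+#5: time 4+4+7+4+2=21, value 12+42+22+26+14=116
- #1+#2+#4+#7: time 4+4+4+13=25, value 12+42+26+36=116
- #1+#2+#4+#5+#6: time 4+4+4+2+8=22, value 12+42+26+14+18=112
Best: 122 marks.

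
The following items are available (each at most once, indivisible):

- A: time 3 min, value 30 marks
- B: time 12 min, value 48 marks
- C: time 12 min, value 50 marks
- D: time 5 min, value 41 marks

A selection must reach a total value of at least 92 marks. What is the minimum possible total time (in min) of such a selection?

Subsets with value ≥ 92, sorted by total time:
- A+C+D: time 20, value 121
- A+B+D: time 20, value 119
Minimum time: 20 min.

20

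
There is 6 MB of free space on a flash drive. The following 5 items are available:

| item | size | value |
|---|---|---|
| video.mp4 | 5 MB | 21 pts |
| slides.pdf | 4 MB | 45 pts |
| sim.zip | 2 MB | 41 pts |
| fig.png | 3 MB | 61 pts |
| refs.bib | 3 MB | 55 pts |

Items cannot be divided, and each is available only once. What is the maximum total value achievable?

116 pts

Check high-value combinations within 6 MB:
- fig.png+refs.bib: size 3+3=6, value 61+55=116
- sim.zip+fig.png: size 2+3=5, value 41+61=102
- sim.zip+refs.bib: size 2+3=5, value 41+55=96
Best: 116 pts.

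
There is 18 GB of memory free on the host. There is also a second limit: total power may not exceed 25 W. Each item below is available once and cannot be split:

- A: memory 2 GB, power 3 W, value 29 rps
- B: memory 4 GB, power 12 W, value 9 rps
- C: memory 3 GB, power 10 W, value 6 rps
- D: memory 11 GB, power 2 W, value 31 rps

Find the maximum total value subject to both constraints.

Feasible sets respecting both limits:
- A+B+D: memory 17, power 17, value 69
- A+C+D: memory 16, power 15, value 66
- A+D: memory 13, power 5, value 60
- B+C+D: memory 18, power 24, value 46
Best: 69 rps.

69 rps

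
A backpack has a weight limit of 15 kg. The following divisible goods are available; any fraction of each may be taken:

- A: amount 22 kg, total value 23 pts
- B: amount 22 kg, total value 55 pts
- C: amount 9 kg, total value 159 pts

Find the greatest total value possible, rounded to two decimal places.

Take in order of value per unit:
- C (159/9 per unit): all 9 → value 159, running total 159.00
- B (55/22 per unit): 6 of 22 → value 6×55/22 = 15.0000, running total 174.00
Total 174.00.

174.00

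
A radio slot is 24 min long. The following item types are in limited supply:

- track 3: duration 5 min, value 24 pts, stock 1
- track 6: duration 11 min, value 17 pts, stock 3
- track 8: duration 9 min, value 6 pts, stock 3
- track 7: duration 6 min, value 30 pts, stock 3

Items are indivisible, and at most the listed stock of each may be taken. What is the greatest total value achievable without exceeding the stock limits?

114 pts

Top feasible selections:
- 1×track 3 + 3×track 7: duration 23, value 114
- 3×track 7: duration 18, value 90
Best: 114 pts.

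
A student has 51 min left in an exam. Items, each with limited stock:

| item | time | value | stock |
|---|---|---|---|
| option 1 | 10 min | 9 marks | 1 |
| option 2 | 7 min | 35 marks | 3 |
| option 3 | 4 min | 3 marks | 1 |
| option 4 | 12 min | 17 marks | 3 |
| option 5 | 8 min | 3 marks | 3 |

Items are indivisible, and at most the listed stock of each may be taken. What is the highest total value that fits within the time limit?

Best selections within time 51 and stock limits:
- 3×option 2 + 1×option 3 + 2×option 4: time 49, value 142
- 3×option 2 + 2×option 4: time 45, value 139
Best: 142 marks.

142 marks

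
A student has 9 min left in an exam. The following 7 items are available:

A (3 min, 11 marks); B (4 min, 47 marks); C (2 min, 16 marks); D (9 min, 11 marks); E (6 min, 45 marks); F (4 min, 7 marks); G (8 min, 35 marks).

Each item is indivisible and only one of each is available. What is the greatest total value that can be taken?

74 marks

Check high-value combinations within 9 min:
- A+B+C: time 3+4+2=9, value 11+47+16=74
- B+C: time 4+2=6, value 47+16=63
- C+E: time 2+6=8, value 16+45=61
Best: 74 marks.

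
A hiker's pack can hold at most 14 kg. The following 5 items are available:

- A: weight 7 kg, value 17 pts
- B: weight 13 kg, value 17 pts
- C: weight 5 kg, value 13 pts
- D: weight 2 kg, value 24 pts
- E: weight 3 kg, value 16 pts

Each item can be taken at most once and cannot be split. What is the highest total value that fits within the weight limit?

This is a 0/1 knapsack; check combinations near the capacity.
- A+D+E: weight 7+2+3=12, value 17+24+16=57
- A+C+D: weight 7+5+2=14, value 17+13+24=54
- C+D+E: weight 5+2+3=10, value 13+24+16=53
- A+D: weight 7+2=9, value 17+24=41
- D+E: weight 2+3=5, value 24+16=40
Best: 57 pts.

57 pts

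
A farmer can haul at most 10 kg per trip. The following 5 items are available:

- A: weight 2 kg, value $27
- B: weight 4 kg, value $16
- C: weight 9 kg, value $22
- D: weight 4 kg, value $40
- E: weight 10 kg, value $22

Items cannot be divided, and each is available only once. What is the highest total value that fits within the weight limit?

Check high-value combinations within 10 kg:
- A+B+D: weight 2+4+4=10, value 27+16+40=83
- A+D: weight 2+4=6, value 27+40=67
- B+D: weight 4+4=8, value 16+40=56
Best: $83.

$83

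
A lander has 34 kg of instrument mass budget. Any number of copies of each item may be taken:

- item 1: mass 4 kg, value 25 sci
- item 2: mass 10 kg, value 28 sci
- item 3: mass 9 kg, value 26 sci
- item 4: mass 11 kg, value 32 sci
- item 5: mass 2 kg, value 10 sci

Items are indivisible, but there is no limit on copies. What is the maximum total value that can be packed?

Best value-per-unit is item 1 at 25/4; filling with it alone gives 8×25 = 200.
Optimal mix: 8×item 1 + 1×item 5 → mass 34, value 210.

210 sci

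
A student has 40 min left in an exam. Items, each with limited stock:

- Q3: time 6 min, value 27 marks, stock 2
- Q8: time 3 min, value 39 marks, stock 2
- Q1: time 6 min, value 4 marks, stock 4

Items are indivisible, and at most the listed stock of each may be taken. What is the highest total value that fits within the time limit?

Top feasible selections:
- 2×Q3 + 2×Q8 + 3×Q1: time 36, value 144
- 2×Q3 + 2×Q8 + 2×Q1: time 30, value 140
- 2×Q3 + 2×Q8 + 1×Q1: time 24, value 136
- 2×Q3 + 2×Q8: time 18, value 132
Best: 144 marks.

144 marks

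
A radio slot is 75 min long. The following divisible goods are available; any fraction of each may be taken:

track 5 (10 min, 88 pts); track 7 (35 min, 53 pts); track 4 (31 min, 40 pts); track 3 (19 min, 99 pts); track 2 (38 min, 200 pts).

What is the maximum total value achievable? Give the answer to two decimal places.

399.11

Take in order of value per unit:
- track 5 (88/10 per unit): all 10 → value 88, running total 88.00
- track 2 (200/38 per unit): all 38 → value 200, running total 288.00
- track 3 (99/19 per unit): all 19 → value 99, running total 387.00
- track 7 (53/35 per unit): 8 of 35 → value 8×53/35 = 12.1143, running total 399.11
Total 399.11.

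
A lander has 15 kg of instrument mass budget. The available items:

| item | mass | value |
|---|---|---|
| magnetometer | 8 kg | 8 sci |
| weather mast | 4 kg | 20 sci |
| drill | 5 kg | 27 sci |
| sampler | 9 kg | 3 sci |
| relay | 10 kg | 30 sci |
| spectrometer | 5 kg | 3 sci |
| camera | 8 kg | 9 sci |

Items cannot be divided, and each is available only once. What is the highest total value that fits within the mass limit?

Check high-value combinations within 15 kg:
- drill+relay: mass 5+10=15, value 27+30=57
- weather mast+relay: mass 4+10=14, value 20+30=50
- weather mast+drill+spectrometer: mass 4+5+5=14, value 20+27+3=50
Best: 57 sci.

57 sci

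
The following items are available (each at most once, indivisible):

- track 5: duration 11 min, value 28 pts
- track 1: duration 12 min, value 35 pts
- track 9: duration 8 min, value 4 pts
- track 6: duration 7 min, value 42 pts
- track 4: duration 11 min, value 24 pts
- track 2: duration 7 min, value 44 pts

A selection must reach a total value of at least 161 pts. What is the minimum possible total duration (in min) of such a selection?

Subsets with value ≥ 161, sorted by total duration:
- track 5+track 1+track 6+track 4+track 2: duration 48, value 173
- track 5+track 1+track 9+track 6+track 4+track 2: duration 56, value 177
Minimum duration: 48 min.

48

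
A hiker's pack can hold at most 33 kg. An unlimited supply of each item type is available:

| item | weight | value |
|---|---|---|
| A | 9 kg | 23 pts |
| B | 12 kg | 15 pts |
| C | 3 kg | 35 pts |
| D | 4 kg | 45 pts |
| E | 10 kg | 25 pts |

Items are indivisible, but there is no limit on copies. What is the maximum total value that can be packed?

Best value-per-unit is C at 35/3, and filling with it alone uses weight 11×3=33. No mix of the others beats 11×35 = 385.

385 pts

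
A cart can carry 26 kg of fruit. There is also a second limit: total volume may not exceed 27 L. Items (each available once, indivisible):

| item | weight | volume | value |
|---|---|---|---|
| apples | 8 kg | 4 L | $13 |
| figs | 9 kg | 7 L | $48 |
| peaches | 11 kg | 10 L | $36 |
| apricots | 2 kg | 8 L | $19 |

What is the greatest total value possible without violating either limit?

Feasible sets respecting both limits:
- figs+peaches+apricots: weight 22, volume 25, value 103
- figs+peaches: weight 20, volume 17, value 84
- apples+figs+apricots: weight 19, volume 19, value 80
- apples+peaches+apricots: weight 21, volume 22, value 68
Best: $103.

$103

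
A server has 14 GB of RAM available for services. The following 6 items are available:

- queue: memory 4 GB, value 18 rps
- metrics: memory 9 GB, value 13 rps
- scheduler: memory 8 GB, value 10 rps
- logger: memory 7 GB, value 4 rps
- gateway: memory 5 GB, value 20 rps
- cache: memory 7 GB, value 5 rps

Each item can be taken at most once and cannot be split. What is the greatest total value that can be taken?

Check high-value combinations within 14 GB:
- queue+gateway: memory 4+5=9, value 18+20=38
- metrics+gateway: memory 9+5=14, value 13+20=33
- queue+metrics: memory 4+9=13, value 18+13=31
Best: 38 rps.

38 rps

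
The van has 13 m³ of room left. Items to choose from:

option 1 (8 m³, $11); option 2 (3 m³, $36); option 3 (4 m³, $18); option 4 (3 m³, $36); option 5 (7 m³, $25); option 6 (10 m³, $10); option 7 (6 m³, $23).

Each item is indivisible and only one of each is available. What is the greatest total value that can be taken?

Check high-value combinations within 13 m³:
- option 2+option 4+option 5: volume 3+3+7=13, value 36+36+25=97
- option 2+option 4+option 7: volume 3+3+6=12, value 36+36+23=95
- option 2+option 3+option 4: volume 3+4+3=10, value 36+18+36=90
- option 2+option 3+option 7: volume 3+4+6=13, value 36+18+23=77
- option 3+option 4+option 7: volume 4+3+6=13, value 18+36+23=77
Best: $97.

$97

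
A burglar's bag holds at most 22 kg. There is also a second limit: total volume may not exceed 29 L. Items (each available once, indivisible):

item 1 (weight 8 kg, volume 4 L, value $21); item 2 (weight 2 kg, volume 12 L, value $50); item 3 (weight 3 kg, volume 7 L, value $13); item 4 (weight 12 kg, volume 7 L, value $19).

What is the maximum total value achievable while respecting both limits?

Feasible sets respecting both limits:
- item 1+item 2+item 4: weight 22, volume 23, value 90
- item 1+item 2+item 3: weight 13, volume 23, value 84
- item 2+item 3+item 4: weight 17, volume 26, value 82
- item 1+item 2: weight 10, volume 16, value 71
Best: $90.

$90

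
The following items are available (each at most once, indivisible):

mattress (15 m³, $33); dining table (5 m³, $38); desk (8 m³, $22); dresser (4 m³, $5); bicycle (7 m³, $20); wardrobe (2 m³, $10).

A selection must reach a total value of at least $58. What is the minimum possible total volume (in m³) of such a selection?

Subsets with value ≥ 58, sorted by total volume:
- dining table+bicycle: volume 12, value 58
- dining table+desk: volume 13, value 60
- dining table+bicycle+wardrobe: volume 14, value 68
- dining table+desk+wardrobe: volume 15, value 70
Minimum volume: 12 m³.

12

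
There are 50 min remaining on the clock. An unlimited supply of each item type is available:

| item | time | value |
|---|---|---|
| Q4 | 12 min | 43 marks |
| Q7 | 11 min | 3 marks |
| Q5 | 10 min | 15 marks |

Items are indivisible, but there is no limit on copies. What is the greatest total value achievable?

172 marks

Best value-per-unit is Q4 at 43/12, and filling with it alone uses time 4×12=48. No mix of the others beats 4×43 = 172.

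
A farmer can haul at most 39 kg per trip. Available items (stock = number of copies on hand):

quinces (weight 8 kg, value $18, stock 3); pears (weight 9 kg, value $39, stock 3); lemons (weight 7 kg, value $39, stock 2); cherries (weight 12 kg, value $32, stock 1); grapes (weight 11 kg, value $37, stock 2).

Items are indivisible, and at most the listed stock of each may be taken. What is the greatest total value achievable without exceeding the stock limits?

$156

Best selections within weight 39 and stock limits:
- 2×pears + 2×lemons: weight 32, value 156
- 3×pears + 1×lemons: weight 34, value 156
- 1×pears + 2×lemons + 1×grapes: weight 34, value 154
Best: $156.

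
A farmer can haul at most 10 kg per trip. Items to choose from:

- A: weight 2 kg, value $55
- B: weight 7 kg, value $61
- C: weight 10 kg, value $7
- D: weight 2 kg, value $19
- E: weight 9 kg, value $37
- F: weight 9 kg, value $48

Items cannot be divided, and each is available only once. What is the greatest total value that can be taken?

Check high-value combinations within 10 kg:
- A+B: weight 2+7=9, value 55+61=116
- B+D: weight 7+2=9, value 61+19=80
- A+D: weight 2+2=4, value 55+19=74
- B: weight 7, value 61
- A: weight 2, value 55
Best: $116.

$116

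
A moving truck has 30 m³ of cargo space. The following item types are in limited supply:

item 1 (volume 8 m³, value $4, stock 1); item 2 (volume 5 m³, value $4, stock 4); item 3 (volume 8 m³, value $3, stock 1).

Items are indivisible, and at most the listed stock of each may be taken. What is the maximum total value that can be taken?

$20

Best selections within volume 30 and stock limits:
- 1×item 1 + 4×item 2: volume 28, value 20
- 4×item 2 + 1×item 3: volume 28, value 19
Best: $20.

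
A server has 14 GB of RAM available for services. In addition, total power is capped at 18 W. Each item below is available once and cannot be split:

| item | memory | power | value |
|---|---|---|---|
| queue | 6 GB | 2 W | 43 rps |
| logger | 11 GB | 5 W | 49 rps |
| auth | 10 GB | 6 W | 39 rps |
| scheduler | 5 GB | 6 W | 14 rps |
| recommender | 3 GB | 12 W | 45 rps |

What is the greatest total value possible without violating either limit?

Feasible sets respecting both limits:
- logger+recommender: memory 14, power 17, value 94
- queue+recommender: memory 9, power 14, value 88
- auth+recommender: memory 13, power 18, value 84
- scheduler+recommender: memory 8, power 18, value 59
Best: 94 rps.

94 rps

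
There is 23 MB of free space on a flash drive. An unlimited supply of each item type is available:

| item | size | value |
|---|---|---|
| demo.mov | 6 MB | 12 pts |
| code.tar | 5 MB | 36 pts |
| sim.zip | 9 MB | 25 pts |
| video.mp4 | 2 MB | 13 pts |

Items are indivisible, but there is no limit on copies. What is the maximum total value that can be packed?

Best value-per-unit is code.tar at 36/5; filling with it alone gives 4×36 = 144.
Optimal mix: 3×code.tar + 4×video.mp4 → size 23, value 160.

160 pts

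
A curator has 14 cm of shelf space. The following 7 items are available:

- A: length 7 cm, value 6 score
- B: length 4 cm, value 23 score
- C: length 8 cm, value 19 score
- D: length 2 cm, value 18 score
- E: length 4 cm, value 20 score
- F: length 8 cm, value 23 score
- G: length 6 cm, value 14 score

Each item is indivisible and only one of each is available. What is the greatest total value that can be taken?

64 score

This is a 0/1 knapsack; check combinations near the capacity.
- B+D+F: length 4+2+8=14, value 23+18+23=64
- B+D+E: length 4+2+4=10, value 23+18+20=61
- D+E+F: length 2+4+8=14, value 18+20+23=61
- B+C+D: length 4+8+2=14, value 23+19+18=60
- C+D+E: length 8+2+4=14, value 19+18+20=57
Best: 64 score.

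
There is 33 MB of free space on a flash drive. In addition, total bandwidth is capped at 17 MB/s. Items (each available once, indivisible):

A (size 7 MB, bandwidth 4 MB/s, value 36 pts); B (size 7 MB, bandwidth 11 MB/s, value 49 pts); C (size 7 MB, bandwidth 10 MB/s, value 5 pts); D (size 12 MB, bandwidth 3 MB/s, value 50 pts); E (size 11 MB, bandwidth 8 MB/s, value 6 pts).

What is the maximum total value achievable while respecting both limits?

Feasible sets respecting both limits:
- B+D: size 19, bandwidth 14, value 99
- A+D+E: size 30, bandwidth 15, value 92
- A+C+D: size 26, bandwidth 17, value 91
Best: 99 pts.

99 pts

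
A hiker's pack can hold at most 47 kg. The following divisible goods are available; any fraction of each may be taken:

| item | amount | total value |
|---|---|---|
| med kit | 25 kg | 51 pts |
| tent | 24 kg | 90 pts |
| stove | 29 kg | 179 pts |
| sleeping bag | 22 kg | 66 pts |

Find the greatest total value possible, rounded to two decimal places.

Take in order of value per unit:
- stove (179/29 per unit): all 29 → value 179, running total 179.00
- tent (90/24 per unit): 18 of 24 → value 18×90/24 = 67.5000, running total 246.50
Total 246.50.

246.50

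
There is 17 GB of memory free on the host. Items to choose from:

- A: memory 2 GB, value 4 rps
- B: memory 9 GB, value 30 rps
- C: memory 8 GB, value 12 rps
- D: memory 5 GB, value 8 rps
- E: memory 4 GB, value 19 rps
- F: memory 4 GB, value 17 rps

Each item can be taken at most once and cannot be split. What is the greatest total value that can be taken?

66 rps

Check high-value combinations within 17 GB:
- B+E+F: memory 9+4+4=17, value 30+19+17=66
- A+B+E: memory 2+9+4=15, value 4+30+19=53
- A+B+F: memory 2+9+4=15, value 4+30+17=51
Best: 66 rps.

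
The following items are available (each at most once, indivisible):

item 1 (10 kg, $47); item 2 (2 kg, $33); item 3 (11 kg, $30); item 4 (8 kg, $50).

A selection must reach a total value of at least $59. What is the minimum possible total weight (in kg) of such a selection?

10

Subsets with value ≥ 59, sorted by total weight:
- item 2+item 4: weight 10, value 83
- item 1+item 2: weight 12, value 80
- item 2+item 3: weight 13, value 63
- item 1+item 4: weight 18, value 97
Minimum weight: 10 kg.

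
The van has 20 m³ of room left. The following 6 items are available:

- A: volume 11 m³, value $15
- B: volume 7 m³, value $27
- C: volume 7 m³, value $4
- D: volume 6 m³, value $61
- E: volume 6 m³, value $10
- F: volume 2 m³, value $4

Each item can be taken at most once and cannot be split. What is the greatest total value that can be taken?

$98

Check high-value combinations within 20 m³:
- B+D+E: volume 7+6+6=19, value 27+61+10=98
- B+D+F: volume 7+6+2=15, value 27+61+4=92
- B+C+D: volume 7+7+6=20, value 27+4+61=92
- B+D: volume 7+6=13, value 27+61=88
- A+D+F: volume 11+6+2=19, value 15+61+4=80
Best: $98.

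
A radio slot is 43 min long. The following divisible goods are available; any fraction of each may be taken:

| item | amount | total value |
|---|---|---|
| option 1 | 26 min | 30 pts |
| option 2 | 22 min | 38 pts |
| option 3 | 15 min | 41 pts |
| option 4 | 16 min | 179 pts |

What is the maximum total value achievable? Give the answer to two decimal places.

Take in order of value per unit:
- option 4 (179/16 per unit): all 16 → value 179, running total 179.00
- option 3 (41/15 per unit): all 15 → value 41, running total 220.00
- option 2 (38/22 per unit): 12 of 22 → value 12×38/22 = 20.7273, running total 240.73
Total 240.73.

240.73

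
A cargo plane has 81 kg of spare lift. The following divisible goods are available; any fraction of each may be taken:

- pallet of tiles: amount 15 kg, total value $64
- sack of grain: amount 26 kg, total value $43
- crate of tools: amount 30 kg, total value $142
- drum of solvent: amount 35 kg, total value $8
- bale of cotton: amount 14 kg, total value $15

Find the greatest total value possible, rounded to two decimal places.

Take in order of value per unit:
- crate of tools (142/30 per unit): all 30 → value 142, running total 142.00
- pallet of tiles (64/15 per unit): all 15 → value 64, running total 206.00
- sack of grain (43/26 per unit): all 26 → value 43, running total 249.00
- bale of cotton (15/14 per unit): 10 of 14 → value 10×15/14 = 10.7143, running total 259.71
Total 259.71.

259.71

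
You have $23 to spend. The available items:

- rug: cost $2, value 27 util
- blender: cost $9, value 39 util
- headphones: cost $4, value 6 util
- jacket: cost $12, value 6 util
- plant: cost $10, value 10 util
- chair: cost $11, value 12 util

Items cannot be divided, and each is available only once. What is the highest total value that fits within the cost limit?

Check high-value combinations within $23:
- rug+blender+chair: cost 2+9+11=22, value 27+39+12=78
- rug+blender+plant: cost 2+9+10=21, value 27+39+10=76
- rug+blender+headphones: cost 2+9+4=15, value 27+39+6=72
- rug+blender+jacket: cost 2+9+12=23, value 27+39+6=72
- rug+blender: cost 2+9=11, value 27+39=66
Best: 78 util.

78 util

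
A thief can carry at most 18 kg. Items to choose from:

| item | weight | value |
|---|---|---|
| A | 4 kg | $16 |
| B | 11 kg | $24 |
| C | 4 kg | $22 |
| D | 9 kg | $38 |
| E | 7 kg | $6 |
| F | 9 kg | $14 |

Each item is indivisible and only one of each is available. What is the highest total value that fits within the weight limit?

Check high-value combinations within 18 kg:
- A+C+D: weight 4+4+9=17, value 16+22+38=76
- C+D: weight 4+9=13, value 22+38=60
- A+D: weight 4+9=13, value 16+38=54
- A+C+F: weight 4+4+9=17, value 16+22+14=52
Best: $76.

$76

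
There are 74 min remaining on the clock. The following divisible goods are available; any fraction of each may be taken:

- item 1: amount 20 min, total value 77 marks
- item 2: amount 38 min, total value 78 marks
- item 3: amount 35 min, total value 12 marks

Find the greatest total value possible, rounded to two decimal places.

Take in order of value per unit:
- item 1 (77/20 per unit): all 20 → value 77, running total 77.00
- item 2 (78/38 per unit): all 38 → value 78, running total 155.00
- item 3 (12/35 per unit): 16 of 35 → value 16×12/35 = 5.4857, running total 160.49
Total 160.49.

160.49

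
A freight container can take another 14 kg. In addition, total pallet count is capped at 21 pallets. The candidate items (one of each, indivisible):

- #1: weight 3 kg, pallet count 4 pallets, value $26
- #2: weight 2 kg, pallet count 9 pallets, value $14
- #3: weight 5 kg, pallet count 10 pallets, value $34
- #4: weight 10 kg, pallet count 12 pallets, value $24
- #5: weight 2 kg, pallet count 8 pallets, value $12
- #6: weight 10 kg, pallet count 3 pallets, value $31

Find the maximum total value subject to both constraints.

Feasible sets respecting both limits:
- #1+#3: weight 8, pallet count 14, value 60
- #1+#6: weight 13, pallet count 7, value 57
- #2+#5+#6: weight 14, pallet count 20, value 57
- #1+#2+#5: weight 7, pallet count 21, value 52
Best: $60.

$60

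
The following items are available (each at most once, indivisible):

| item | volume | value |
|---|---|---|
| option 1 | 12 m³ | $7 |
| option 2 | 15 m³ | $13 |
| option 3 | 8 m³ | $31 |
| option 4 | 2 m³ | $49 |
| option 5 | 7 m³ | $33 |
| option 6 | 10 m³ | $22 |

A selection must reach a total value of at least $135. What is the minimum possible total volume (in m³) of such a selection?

Subsets with value ≥ 135, sorted by total volume:
- option 3+option 4+option 5+option 6: volume 27, value 135
- option 1+option 3+option 4+option 5+option 6: volume 39, value 142
Minimum volume: 27 m³.

27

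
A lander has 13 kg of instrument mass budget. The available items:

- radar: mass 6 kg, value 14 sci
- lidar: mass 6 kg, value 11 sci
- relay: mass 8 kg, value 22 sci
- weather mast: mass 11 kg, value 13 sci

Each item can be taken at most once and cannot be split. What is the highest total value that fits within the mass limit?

Check high-value combinations within 13 kg:
- radar+lidar: mass 6+6=12, value 14+11=25
- relay: mass 8, value 22
- radar: mass 6, value 14
- weather mast: mass 11, value 13
- lidar: mass 6, value 11
Best: 25 sci.

25 sci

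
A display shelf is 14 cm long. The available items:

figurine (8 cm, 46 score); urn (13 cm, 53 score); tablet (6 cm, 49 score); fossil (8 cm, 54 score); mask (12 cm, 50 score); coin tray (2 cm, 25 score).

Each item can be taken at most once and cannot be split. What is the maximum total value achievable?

103 score

Check high-value combinations within 14 cm:
- tablet+fossil: length 6+8=14, value 49+54=103
- figurine+tablet: length 8+6=14, value 46+49=95
- fossil+coin tray: length 8+2=10, value 54+25=79
- mask+coin tray: length 12+2=14, value 50+25=75
- tablet+coin tray: length 6+2=8, value 49+25=74
Best: 103 score.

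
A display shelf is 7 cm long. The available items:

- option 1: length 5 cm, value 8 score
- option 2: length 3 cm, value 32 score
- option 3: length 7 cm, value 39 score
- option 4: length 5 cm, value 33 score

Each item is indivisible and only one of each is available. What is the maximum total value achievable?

39 score

Check high-value combinations within 7 cm:
- option 3: length 7, value 39
- option 4: length 5, value 33
- option 2: length 3, value 32
Best: 39 score.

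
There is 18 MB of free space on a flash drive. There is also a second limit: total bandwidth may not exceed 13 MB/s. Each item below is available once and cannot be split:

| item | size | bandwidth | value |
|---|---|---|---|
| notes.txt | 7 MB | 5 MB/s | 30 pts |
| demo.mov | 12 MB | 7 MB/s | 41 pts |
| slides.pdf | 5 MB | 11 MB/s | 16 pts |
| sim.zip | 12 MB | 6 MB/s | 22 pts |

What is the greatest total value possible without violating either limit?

Feasible sets respecting both limits:
- demo.mov: size 12, bandwidth 7, value 41
- notes.txt: size 7, bandwidth 5, value 30
- sim.zip: size 12, bandwidth 6, value 22
Best: 41 pts.

41 pts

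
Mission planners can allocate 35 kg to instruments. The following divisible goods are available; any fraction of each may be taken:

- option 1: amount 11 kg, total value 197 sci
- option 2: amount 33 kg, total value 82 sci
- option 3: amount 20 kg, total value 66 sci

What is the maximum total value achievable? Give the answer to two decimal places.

272.94

Take in order of value per unit:
- option 1 (197/11 per unit): all 11 → value 197, running total 197.00
- option 3 (66/20 per unit): all 20 → value 66, running total 263.00
- option 2 (82/33 per unit): 4 of 33 → value 4×82/33 = 9.9394, running total 272.94
Total 272.94.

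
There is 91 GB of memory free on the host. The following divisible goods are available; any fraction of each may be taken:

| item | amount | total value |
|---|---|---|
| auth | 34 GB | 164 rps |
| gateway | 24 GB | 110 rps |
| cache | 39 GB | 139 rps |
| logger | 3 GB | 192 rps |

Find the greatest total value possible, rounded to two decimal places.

572.92

Take in order of value per unit:
- logger (192/3 per unit): all 3 → value 192, running total 192.00
- auth (164/34 per unit): all 34 → value 164, running total 356.00
- gateway (110/24 per unit): all 24 → value 110, running total 466.00
- cache (139/39 per unit): 30 of 39 → value 30×139/39 = 106.9231, running total 572.92
Total 572.92.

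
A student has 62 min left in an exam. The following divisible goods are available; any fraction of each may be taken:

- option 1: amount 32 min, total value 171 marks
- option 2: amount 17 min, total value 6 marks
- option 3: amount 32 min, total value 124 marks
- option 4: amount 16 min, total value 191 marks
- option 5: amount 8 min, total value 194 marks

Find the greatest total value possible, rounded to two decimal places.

Take in order of value per unit:
- option 5 (194/8 per unit): all 8 → value 194, running total 194.00
- option 4 (191/16 per unit): all 16 → value 191, running total 385.00
- option 1 (171/32 per unit): all 32 → value 171, running total 556.00
- option 3 (124/32 per unit): 6 of 32 → value 6×124/32 = 23.2500, running total 579.25
Total 579.25.

579.25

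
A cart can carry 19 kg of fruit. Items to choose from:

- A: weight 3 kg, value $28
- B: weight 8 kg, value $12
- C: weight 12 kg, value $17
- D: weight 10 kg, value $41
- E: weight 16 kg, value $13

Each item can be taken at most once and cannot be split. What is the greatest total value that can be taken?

$69

Check high-value combinations within 19 kg:
- A+D: weight 3+10=13, value 28+41=69
- B+D: weight 8+10=18, value 12+41=53
- A+C: weight 3+12=15, value 28+17=45
- D: weight 10, value 41
- A+E: weight 3+16=19, value 28+13=41
Best: $69.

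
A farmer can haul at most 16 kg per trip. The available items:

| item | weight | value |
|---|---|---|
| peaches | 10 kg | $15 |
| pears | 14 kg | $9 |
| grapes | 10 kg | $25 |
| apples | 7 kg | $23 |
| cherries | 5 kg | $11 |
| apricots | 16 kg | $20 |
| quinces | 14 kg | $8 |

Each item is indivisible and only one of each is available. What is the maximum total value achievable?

$36

Check high-value combinations within 16 kg:
- grapes+cherries: weight 10+5=15, value 25+11=36
- apples+cherries: weight 7+5=12, value 23+11=34
- peaches+cherries: weight 10+5=15, value 15+11=26
- grapes: weight 10, value 25
Best: $36.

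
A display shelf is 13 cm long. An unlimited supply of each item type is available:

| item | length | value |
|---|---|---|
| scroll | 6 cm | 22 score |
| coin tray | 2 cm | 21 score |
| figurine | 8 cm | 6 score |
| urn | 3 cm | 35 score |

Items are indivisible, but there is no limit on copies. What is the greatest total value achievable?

Best value-per-unit is urn at 35/3; filling with it alone gives 4×35 = 140.
Optimal mix: 2×coin tray + 3×urn → length 13, value 147.

147 score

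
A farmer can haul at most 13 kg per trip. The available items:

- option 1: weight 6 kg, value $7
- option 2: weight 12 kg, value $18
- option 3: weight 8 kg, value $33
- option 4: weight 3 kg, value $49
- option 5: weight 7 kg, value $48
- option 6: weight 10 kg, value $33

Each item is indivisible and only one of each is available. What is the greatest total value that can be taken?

Check high-value combinations within 13 kg:
- option 4+option 5: weight 3+7=10, value 49+48=97
- option 3+option 4: weight 8+3=11, value 33+49=82
- option 4+option 6: weight 3+10=13, value 49+33=82
Best: $97.

$97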